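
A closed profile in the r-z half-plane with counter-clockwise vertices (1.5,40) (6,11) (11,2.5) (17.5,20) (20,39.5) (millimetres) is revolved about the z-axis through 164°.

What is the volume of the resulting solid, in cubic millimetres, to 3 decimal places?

Profile (r,z), 5 vertices: (1.5,40) (6,11) (11,2.5) (17.5,20) (20,39.5)
edge 0: (1.5,40)→(6,11)  cross = 1.5·11 − 6·40 = -223.5000; (r_i+r_j)·cross = 7.5·-223.5000 = -1676.2500
edge 1: (6,11)→(11,2.5)  cross = 6·2.5 − 11·11 = -106.0000; (r_i+r_j)·cross = 17·-106.0000 = -1802.0000
edge 2: (11,2.5)→(17.5,20)  cross = 11·20 − 17.5·2.5 = 176.2500; (r_i+r_j)·cross = 28.5·176.2500 = 5023.1250
edge 3: (17.5,20)→(20,39.5)  cross = 17.5·39.5 − 20·20 = 291.2500; (r_i+r_j)·cross = 37.5·291.2500 = 10921.8750
edge 4: (20,39.5)→(1.5,40)  cross = 20·40 − 1.5·39.5 = 740.7500; (r_i+r_j)·cross = 21.5·740.7500 = 15926.1250
Σcross = 878.7500 → A = |Σcross|/2 = 439.3750 mm²
Σ(r_i+r_j)·cross = 28392.8750 → first moment M = |Σ|/6 = 4732.1458
R_c = M/A = 4732.1458/439.3750 = 10.7702 mm
θ = 164° = 2.862340 rad
V = θ·R_c·A = 2.862340·10.7702·439.3750 = 13545.010 mm³

Volume = 13545.010 mm³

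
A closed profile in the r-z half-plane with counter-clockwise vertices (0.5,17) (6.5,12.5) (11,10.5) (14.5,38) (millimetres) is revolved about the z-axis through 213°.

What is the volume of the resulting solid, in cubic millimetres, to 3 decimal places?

Volume = 5110.084 mm³

Profile (r,z), 4 vertices: (0.5,17) (6.5,12.5) (11,10.5) (14.5,38)
edge 0: (0.5,17)→(6.5,12.5)  cross = 0.5·12.5 − 6.5·17 = -104.2500; (r_i+r_j)·cross = 7·-104.2500 = -729.7500
edge 1: (6.5,12.5)→(11,10.5)  cross = 6.5·10.5 − 11·12.5 = -69.2500; (r_i+r_j)·cross = 17.5·-69.2500 = -1211.8750
edge 2: (11,10.5)→(14.5,38)  cross = 11·38 − 14.5·10.5 = 265.7500; (r_i+r_j)·cross = 25.5·265.7500 = 6776.6250
edge 3: (14.5,38)→(0.5,17)  cross = 14.5·17 − 0.5·38 = 227.5000; (r_i+r_j)·cross = 15·227.5000 = 3412.5000
Σcross = 319.7500 → A = |Σcross|/2 = 159.8750 mm²
Σ(r_i+r_j)·cross = 8247.5000 → first moment M = |Σ|/6 = 1374.5833
R_c = M/A = 1374.5833/159.8750 = 8.5979 mm
θ = 213° = 3.717551 rad
V = θ·R_c·A = 3.717551·8.5979·159.8750 = 5110.084 mm³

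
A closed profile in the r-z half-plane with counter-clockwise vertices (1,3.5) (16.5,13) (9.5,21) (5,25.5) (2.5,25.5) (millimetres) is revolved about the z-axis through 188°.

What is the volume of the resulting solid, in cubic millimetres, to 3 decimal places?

Profile (r,z), 5 vertices: (1,3.5) (16.5,13) (9.5,21) (5,25.5) (2.5,25.5)
edge 0: (1,3.5)→(16.5,13)  cross = 1·13 − 16.5·3.5 = -44.7500; (r_i+r_j)·cross = 17.5·-44.7500 = -783.1250
edge 1: (16.5,13)→(9.5,21)  cross = 16.5·21 − 9.5·13 = 223.0000; (r_i+r_j)·cross = 26·223.0000 = 5798.0000
edge 2: (9.5,21)→(5,25.5)  cross = 9.5·25.5 − 5·21 = 137.2500; (r_i+r_j)·cross = 14.5·137.2500 = 1990.1250
edge 3: (5,25.5)→(2.5,25.5)  cross = 5·25.5 − 2.5·25.5 = 63.7500; (r_i+r_j)·cross = 7.5·63.7500 = 478.1250
edge 4: (2.5,25.5)→(1,3.5)  cross = 2.5·3.5 − 1·25.5 = -16.7500; (r_i+r_j)·cross = 3.5·-16.7500 = -58.6250
Σcross = 362.5000 → A = |Σcross|/2 = 181.2500 mm²
Σ(r_i+r_j)·cross = 7424.5000 → first moment M = |Σ|/6 = 1237.4167
R_c = M/A = 1237.4167/181.2500 = 6.8271 mm
θ = 188° = 3.281219 rad
V = θ·R_c·A = 3.281219·6.8271·181.2500 = 4060.235 mm³

Volume = 4060.235 mm³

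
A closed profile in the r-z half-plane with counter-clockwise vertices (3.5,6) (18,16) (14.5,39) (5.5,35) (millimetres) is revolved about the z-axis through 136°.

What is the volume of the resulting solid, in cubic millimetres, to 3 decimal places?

Profile (r,z), 4 vertices: (3.5,6) (18,16) (14.5,39) (5.5,35)
edge 0: (3.5,6)→(18,16)  cross = 3.5·16 − 18·6 = -52.0000; (r_i+r_j)·cross = 21.5·-52.0000 = -1118.0000
edge 1: (18,16)→(14.5,39)  cross = 18·39 − 14.5·16 = 470.0000; (r_i+r_j)·cross = 32.5·470.0000 = 15275.0000
edge 2: (14.5,39)→(5.5,35)  cross = 14.5·35 − 5.5·39 = 293.0000; (r_i+r_j)·cross = 20·293.0000 = 5860.0000
edge 3: (5.5,35)→(3.5,6)  cross = 5.5·6 − 3.5·35 = -89.5000; (r_i+r_j)·cross = 9·-89.5000 = -805.5000
Σcross = 621.5000 → A = |Σcross|/2 = 310.7500 mm²
Σ(r_i+r_j)·cross = 19211.5000 → first moment M = |Σ|/6 = 3201.9167
R_c = M/A = 3201.9167/310.7500 = 10.3038 mm
θ = 136° = 2.373648 rad
V = θ·R_c·A = 2.373648·10.3038·310.7500 = 7600.222 mm³

Volume = 7600.222 mm³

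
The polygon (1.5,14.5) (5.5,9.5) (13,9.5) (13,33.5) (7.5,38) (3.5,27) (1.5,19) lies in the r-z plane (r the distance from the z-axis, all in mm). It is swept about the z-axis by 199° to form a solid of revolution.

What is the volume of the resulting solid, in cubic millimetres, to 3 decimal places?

Volume = 7054.080 mm³

Profile (r,z), 7 vertices: (1.5,14.5) (5.5,9.5) (13,9.5) (13,33.5) (7.5,38) (3.5,27) (1.5,19)
edge 0: (1.5,14.5)→(5.5,9.5)  cross = 1.5·9.5 − 5.5·14.5 = -65.5000; (r_i+r_j)·cross = 7·-65.5000 = -458.5000
edge 1: (5.5,9.5)→(13,9.5)  cross = 5.5·9.5 − 13·9.5 = -71.2500; (r_i+r_j)·cross = 18.5·-71.2500 = -1318.1250
edge 2: (13,9.5)→(13,33.5)  cross = 13·33.5 − 13·9.5 = 312.0000; (r_i+r_j)·cross = 26·312.0000 = 8112.0000
edge 3: (13,33.5)→(7.5,38)  cross = 13·38 − 7.5·33.5 = 242.7500; (r_i+r_j)·cross = 20.5·242.7500 = 4976.3750
edge 4: (7.5,38)→(3.5,27)  cross = 7.5·27 − 3.5·38 = 69.5000; (r_i+r_j)·cross = 11·69.5000 = 764.5000
edge 5: (3.5,27)→(1.5,19)  cross = 3.5·19 − 1.5·27 = 26.0000; (r_i+r_j)·cross = 5·26.0000 = 130.0000
edge 6: (1.5,19)→(1.5,14.5)  cross = 1.5·14.5 − 1.5·19 = -6.7500; (r_i+r_j)·cross = 3·-6.7500 = -20.2500
Σcross = 506.7500 → A = |Σcross|/2 = 253.3750 mm²
Σ(r_i+r_j)·cross = 12186.0000 → first moment M = |Σ|/6 = 2031.0000
R_c = M/A = 2031.0000/253.3750 = 8.0158 mm
θ = 199° = 3.473205 rad
V = θ·R_c·A = 3.473205·8.0158·253.3750 = 7054.080 mm³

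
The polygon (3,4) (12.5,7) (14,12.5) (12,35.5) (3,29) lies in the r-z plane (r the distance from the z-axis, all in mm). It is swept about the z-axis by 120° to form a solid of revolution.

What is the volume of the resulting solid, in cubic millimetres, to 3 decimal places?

Profile (r,z), 5 vertices: (3,4) (12.5,7) (14,12.5) (12,35.5) (3,29)
edge 0: (3,4)→(12.5,7)  cross = 3·7 − 12.5·4 = -29.0000; (r_i+r_j)·cross = 15.5·-29.0000 = -449.5000
edge 1: (12.5,7)→(14,12.5)  cross = 12.5·12.5 − 14·7 = 58.2500; (r_i+r_j)·cross = 26.5·58.2500 = 1543.6250
edge 2: (14,12.5)→(12,35.5)  cross = 14·35.5 − 12·12.5 = 347.0000; (r_i+r_j)·cross = 26·347.0000 = 9022.0000
edge 3: (12,35.5)→(3,29)  cross = 12·29 − 3·35.5 = 241.5000; (r_i+r_j)·cross = 15·241.5000 = 3622.5000
edge 4: (3,29)→(3,4)  cross = 3·4 − 3·29 = -75.0000; (r_i+r_j)·cross = 6·-75.0000 = -450.0000
Σcross = 542.7500 → A = |Σcross|/2 = 271.3750 mm²
Σ(r_i+r_j)·cross = 13288.6250 → first moment M = |Σ|/6 = 2214.7708
R_c = M/A = 2214.7708/271.3750 = 8.1613 mm
θ = 120° = 2.094395 rad
V = θ·R_c·A = 2.094395·8.1613·271.3750 = 4638.605 mm³

Volume = 4638.605 mm³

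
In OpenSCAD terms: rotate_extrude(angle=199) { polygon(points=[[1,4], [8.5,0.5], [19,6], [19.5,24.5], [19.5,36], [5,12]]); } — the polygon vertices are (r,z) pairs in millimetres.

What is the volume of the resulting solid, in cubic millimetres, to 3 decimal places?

Profile (r,z), 6 vertices: (1,4) (8.5,0.5) (19,6) (19.5,24.5) (19.5,36) (5,12)
edge 0: (1,4)→(8.5,0.5)  cross = 1·0.5 − 8.5·4 = -33.5000; (r_i+r_j)·cross = 9.5·-33.5000 = -318.2500
edge 1: (8.5,0.5)→(19,6)  cross = 8.5·6 − 19·0.5 = 41.5000; (r_i+r_j)·cross = 27.5·41.5000 = 1141.2500
edge 2: (19,6)→(19.5,24.5)  cross = 19·24.5 − 19.5·6 = 348.5000; (r_i+r_j)·cross = 38.5·348.5000 = 13417.2500
edge 3: (19.5,24.5)→(19.5,36)  cross = 19.5·36 − 19.5·24.5 = 224.2500; (r_i+r_j)·cross = 39·224.2500 = 8745.7500
edge 4: (19.5,36)→(5,12)  cross = 19.5·12 − 5·36 = 54.0000; (r_i+r_j)·cross = 24.5·54.0000 = 1323.0000
edge 5: (5,12)→(1,4)  cross = 5·4 − 1·12 = 8.0000; (r_i+r_j)·cross = 6·8.0000 = 48.0000
Σcross = 642.7500 → A = |Σcross|/2 = 321.3750 mm²
Σ(r_i+r_j)·cross = 24357.0000 → first moment M = |Σ|/6 = 4059.5000
R_c = M/A = 4059.5000/321.3750 = 12.6317 mm
θ = 199° = 3.473205 rad
V = θ·R_c·A = 3.473205·12.6317·321.3750 = 14099.477 mm³

Volume = 14099.477 mm³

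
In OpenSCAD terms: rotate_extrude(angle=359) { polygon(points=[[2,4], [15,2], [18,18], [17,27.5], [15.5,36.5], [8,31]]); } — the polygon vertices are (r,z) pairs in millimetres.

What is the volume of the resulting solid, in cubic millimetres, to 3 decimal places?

Profile (r,z), 6 vertices: (2,4) (15,2) (18,18) (17,27.5) (15.5,36.5) (8,31)
edge 0: (2,4)→(15,2)  cross = 2·2 − 15·4 = -56.0000; (r_i+r_j)·cross = 17·-56.0000 = -952.0000
edge 1: (15,2)→(18,18)  cross = 15·18 − 18·2 = 234.0000; (r_i+r_j)·cross = 33·234.0000 = 7722.0000
edge 2: (18,18)→(17,27.5)  cross = 18·27.5 − 17·18 = 189.0000; (r_i+r_j)·cross = 35·189.0000 = 6615.0000
edge 3: (17,27.5)→(15.5,36.5)  cross = 17·36.5 − 15.5·27.5 = 194.2500; (r_i+r_j)·cross = 32.5·194.2500 = 6313.1250
edge 4: (15.5,36.5)→(8,31)  cross = 15.5·31 − 8·36.5 = 188.5000; (r_i+r_j)·cross = 23.5·188.5000 = 4429.7500
edge 5: (8,31)→(2,4)  cross = 8·4 − 2·31 = -30.0000; (r_i+r_j)·cross = 10·-30.0000 = -300.0000
Σcross = 719.7500 → A = |Σcross|/2 = 359.8750 mm²
Σ(r_i+r_j)·cross = 23827.8750 → first moment M = |Σ|/6 = 3971.3125
R_c = M/A = 3971.3125/359.8750 = 11.0353 mm
θ = 359° = 6.265732 rad
V = θ·R_c·A = 6.265732·11.0353·359.8750 = 24883.180 mm³

Volume = 24883.180 mm³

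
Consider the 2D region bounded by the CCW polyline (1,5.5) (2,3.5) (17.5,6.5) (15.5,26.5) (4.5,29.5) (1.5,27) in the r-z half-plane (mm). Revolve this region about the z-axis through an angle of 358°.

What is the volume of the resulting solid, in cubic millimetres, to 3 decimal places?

Volume = 18945.041 mm³

Profile (r,z), 6 vertices: (1,5.5) (2,3.5) (17.5,6.5) (15.5,26.5) (4.5,29.5) (1.5,27)
edge 0: (1,5.5)→(2,3.5)  cross = 1·3.5 − 2·5.5 = -7.5000; (r_i+r_j)·cross = 3·-7.5000 = -22.5000
edge 1: (2,3.5)→(17.5,6.5)  cross = 2·6.5 − 17.5·3.5 = -48.2500; (r_i+r_j)·cross = 19.5·-48.2500 = -940.8750
edge 2: (17.5,6.5)→(15.5,26.5)  cross = 17.5·26.5 − 15.5·6.5 = 363.0000; (r_i+r_j)·cross = 33·363.0000 = 11979.0000
edge 3: (15.5,26.5)→(4.5,29.5)  cross = 15.5·29.5 − 4.5·26.5 = 338.0000; (r_i+r_j)·cross = 20·338.0000 = 6760.0000
edge 4: (4.5,29.5)→(1.5,27)  cross = 4.5·27 − 1.5·29.5 = 77.2500; (r_i+r_j)·cross = 6·77.2500 = 463.5000
edge 5: (1.5,27)→(1,5.5)  cross = 1.5·5.5 − 1·27 = -18.7500; (r_i+r_j)·cross = 2.5·-18.7500 = -46.8750
Σcross = 703.7500 → A = |Σcross|/2 = 351.8750 mm²
Σ(r_i+r_j)·cross = 18192.2500 → first moment M = |Σ|/6 = 3032.0417
R_c = M/A = 3032.0417/351.8750 = 8.6168 mm
θ = 358° = 6.248279 rad
V = θ·R_c·A = 6.248279·8.6168·351.8750 = 18945.041 mm³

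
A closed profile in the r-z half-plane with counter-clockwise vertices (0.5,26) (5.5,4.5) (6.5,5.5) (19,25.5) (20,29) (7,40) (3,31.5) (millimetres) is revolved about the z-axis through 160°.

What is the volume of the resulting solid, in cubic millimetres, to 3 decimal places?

Volume = 9154.950 mm³

Profile (r,z), 7 vertices: (0.5,26) (5.5,4.5) (6.5,5.5) (19,25.5) (20,29) (7,40) (3,31.5)
edge 0: (0.5,26)→(5.5,4.5)  cross = 0.5·4.5 − 5.5·26 = -140.7500; (r_i+r_j)·cross = 6·-140.7500 = -844.5000
edge 1: (5.5,4.5)→(6.5,5.5)  cross = 5.5·5.5 − 6.5·4.5 = 1.0000; (r_i+r_j)·cross = 12·1.0000 = 12.0000
edge 2: (6.5,5.5)→(19,25.5)  cross = 6.5·25.5 − 19·5.5 = 61.2500; (r_i+r_j)·cross = 25.5·61.2500 = 1561.8750
edge 3: (19,25.5)→(20,29)  cross = 19·29 − 20·25.5 = 41.0000; (r_i+r_j)·cross = 39·41.0000 = 1599.0000
edge 4: (20,29)→(7,40)  cross = 20·40 − 7·29 = 597.0000; (r_i+r_j)·cross = 27·597.0000 = 16119.0000
edge 5: (7,40)→(3,31.5)  cross = 7·31.5 − 3·40 = 100.5000; (r_i+r_j)·cross = 10·100.5000 = 1005.0000
edge 6: (3,31.5)→(0.5,26)  cross = 3·26 − 0.5·31.5 = 62.2500; (r_i+r_j)·cross = 3.5·62.2500 = 217.8750
Σcross = 722.2500 → A = |Σcross|/2 = 361.1250 mm²
Σ(r_i+r_j)·cross = 19670.2500 → first moment M = |Σ|/6 = 3278.3750
R_c = M/A = 3278.3750/361.1250 = 9.0782 mm
θ = 160° = 2.792527 rad
V = θ·R_c·A = 2.792527·9.0782·361.1250 = 9154.950 mm³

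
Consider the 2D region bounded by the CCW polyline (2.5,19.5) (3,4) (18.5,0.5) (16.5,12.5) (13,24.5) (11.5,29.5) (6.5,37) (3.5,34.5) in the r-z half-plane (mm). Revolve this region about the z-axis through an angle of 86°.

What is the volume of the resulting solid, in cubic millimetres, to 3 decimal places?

Profile (r,z), 8 vertices: (2.5,19.5) (3,4) (18.5,0.5) (16.5,12.5) (13,24.5) (11.5,29.5) (6.5,37) (3.5,34.5)
edge 0: (2.5,19.5)→(3,4)  cross = 2.5·4 − 3·19.5 = -48.5000; (r_i+r_j)·cross = 5.5·-48.5000 = -266.7500
edge 1: (3,4)→(18.5,0.5)  cross = 3·0.5 − 18.5·4 = -72.5000; (r_i+r_j)·cross = 21.5·-72.5000 = -1558.7500
edge 2: (18.5,0.5)→(16.5,12.5)  cross = 18.5·12.5 − 16.5·0.5 = 223.0000; (r_i+r_j)·cross = 35·223.0000 = 7805.0000
edge 3: (16.5,12.5)→(13,24.5)  cross = 16.5·24.5 − 13·12.5 = 241.7500; (r_i+r_j)·cross = 29.5·241.7500 = 7131.6250
edge 4: (13,24.5)→(11.5,29.5)  cross = 13·29.5 − 11.5·24.5 = 101.7500; (r_i+r_j)·cross = 24.5·101.7500 = 2492.8750
edge 5: (11.5,29.5)→(6.5,37)  cross = 11.5·37 − 6.5·29.5 = 233.7500; (r_i+r_j)·cross = 18·233.7500 = 4207.5000
edge 6: (6.5,37)→(3.5,34.5)  cross = 6.5·34.5 − 3.5·37 = 94.7500; (r_i+r_j)·cross = 10·94.7500 = 947.5000
edge 7: (3.5,34.5)→(2.5,19.5)  cross = 3.5·19.5 − 2.5·34.5 = -18.0000; (r_i+r_j)·cross = 6·-18.0000 = -108.0000
Σcross = 756.0000 → A = |Σcross|/2 = 378.0000 mm²
Σ(r_i+r_j)·cross = 20651.0000 → first moment M = |Σ|/6 = 3441.8333
R_c = M/A = 3441.8333/378.0000 = 9.1054 mm
θ = 86° = 1.500983 rad
V = θ·R_c·A = 1.500983·9.1054·378.0000 = 5166.134 mm³

Volume = 5166.134 mm³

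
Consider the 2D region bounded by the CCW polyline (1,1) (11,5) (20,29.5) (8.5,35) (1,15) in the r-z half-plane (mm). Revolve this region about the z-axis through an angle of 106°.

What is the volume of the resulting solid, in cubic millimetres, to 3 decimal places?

Volume = 6333.913 mm³

Profile (r,z), 5 vertices: (1,1) (11,5) (20,29.5) (8.5,35) (1,15)
edge 0: (1,1)→(11,5)  cross = 1·5 − 11·1 = -6.0000; (r_i+r_j)·cross = 12·-6.0000 = -72.0000
edge 1: (11,5)→(20,29.5)  cross = 11·29.5 − 20·5 = 224.5000; (r_i+r_j)·cross = 31·224.5000 = 6959.5000
edge 2: (20,29.5)→(8.5,35)  cross = 20·35 − 8.5·29.5 = 449.2500; (r_i+r_j)·cross = 28.5·449.2500 = 12803.6250
edge 3: (8.5,35)→(1,15)  cross = 8.5·15 − 1·35 = 92.5000; (r_i+r_j)·cross = 9.5·92.5000 = 878.7500
edge 4: (1,15)→(1,1)  cross = 1·1 − 1·15 = -14.0000; (r_i+r_j)·cross = 2·-14.0000 = -28.0000
Σcross = 746.2500 → A = |Σcross|/2 = 373.1250 mm²
Σ(r_i+r_j)·cross = 20541.8750 → first moment M = |Σ|/6 = 3423.6458
R_c = M/A = 3423.6458/373.1250 = 9.1756 mm
θ = 106° = 1.850049 rad
V = θ·R_c·A = 1.850049·9.1756·373.1250 = 6333.913 mm³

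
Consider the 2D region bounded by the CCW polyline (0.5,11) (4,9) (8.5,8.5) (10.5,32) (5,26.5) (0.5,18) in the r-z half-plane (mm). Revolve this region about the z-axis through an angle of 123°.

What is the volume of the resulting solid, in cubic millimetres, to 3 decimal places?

Profile (r,z), 6 vertices: (0.5,11) (4,9) (8.5,8.5) (10.5,32) (5,26.5) (0.5,18)
edge 0: (0.5,11)→(4,9)  cross = 0.5·9 − 4·11 = -39.5000; (r_i+r_j)·cross = 4.5·-39.5000 = -177.7500
edge 1: (4,9)→(8.5,8.5)  cross = 4·8.5 − 8.5·9 = -42.5000; (r_i+r_j)·cross = 12.5·-42.5000 = -531.2500
edge 2: (8.5,8.5)→(10.5,32)  cross = 8.5·32 − 10.5·8.5 = 182.7500; (r_i+r_j)·cross = 19·182.7500 = 3472.2500
edge 3: (10.5,32)→(5,26.5)  cross = 10.5·26.5 − 5·32 = 118.2500; (r_i+r_j)·cross = 15.5·118.2500 = 1832.8750
edge 4: (5,26.5)→(0.5,18)  cross = 5·18 − 0.5·26.5 = 76.7500; (r_i+r_j)·cross = 5.5·76.7500 = 422.1250
edge 5: (0.5,18)→(0.5,11)  cross = 0.5·11 − 0.5·18 = -3.5000; (r_i+r_j)·cross = 1·-3.5000 = -3.5000
Σcross = 292.2500 → A = |Σcross|/2 = 146.1250 mm²
Σ(r_i+r_j)·cross = 5014.7500 → first moment M = |Σ|/6 = 835.7917
R_c = M/A = 835.7917/146.1250 = 5.7197 mm
θ = 123° = 2.146755 rad
V = θ·R_c·A = 2.146755·5.7197·146.1250 = 1794.240 mm³

Volume = 1794.240 mm³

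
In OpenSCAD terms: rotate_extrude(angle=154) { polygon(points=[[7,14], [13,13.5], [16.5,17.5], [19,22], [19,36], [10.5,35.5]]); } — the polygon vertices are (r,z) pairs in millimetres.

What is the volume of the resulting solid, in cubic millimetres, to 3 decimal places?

Volume = 7414.484 mm³

Profile (r,z), 6 vertices: (7,14) (13,13.5) (16.5,17.5) (19,22) (19,36) (10.5,35.5)
edge 0: (7,14)→(13,13.5)  cross = 7·13.5 − 13·14 = -87.5000; (r_i+r_j)·cross = 20·-87.5000 = -1750.0000
edge 1: (13,13.5)→(16.5,17.5)  cross = 13·17.5 − 16.5·13.5 = 4.7500; (r_i+r_j)·cross = 29.5·4.7500 = 140.1250
edge 2: (16.5,17.5)→(19,22)  cross = 16.5·22 − 19·17.5 = 30.5000; (r_i+r_j)·cross = 35.5·30.5000 = 1082.7500
edge 3: (19,22)→(19,36)  cross = 19·36 − 19·22 = 266.0000; (r_i+r_j)·cross = 38·266.0000 = 10108.0000
edge 4: (19,36)→(10.5,35.5)  cross = 19·35.5 − 10.5·36 = 296.5000; (r_i+r_j)·cross = 29.5·296.5000 = 8746.7500
edge 5: (10.5,35.5)→(7,14)  cross = 10.5·14 − 7·35.5 = -101.5000; (r_i+r_j)·cross = 17.5·-101.5000 = -1776.2500
Σcross = 408.7500 → A = |Σcross|/2 = 204.3750 mm²
Σ(r_i+r_j)·cross = 16551.3750 → first moment M = |Σ|/6 = 2758.5625
R_c = M/A = 2758.5625/204.3750 = 13.4976 mm
θ = 154° = 2.687807 rad
V = θ·R_c·A = 2.687807·13.4976·204.3750 = 7414.484 mm³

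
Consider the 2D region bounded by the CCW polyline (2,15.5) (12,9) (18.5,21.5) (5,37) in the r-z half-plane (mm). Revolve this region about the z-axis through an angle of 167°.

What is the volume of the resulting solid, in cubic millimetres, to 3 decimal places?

Profile (r,z), 4 vertices: (2,15.5) (12,9) (18.5,21.5) (5,37)
edge 0: (2,15.5)→(12,9)  cross = 2·9 − 12·15.5 = -168.0000; (r_i+r_j)·cross = 14·-168.0000 = -2352.0000
edge 1: (12,9)→(18.5,21.5)  cross = 12·21.5 − 18.5·9 = 91.5000; (r_i+r_j)·cross = 30.5·91.5000 = 2790.7500
edge 2: (18.5,21.5)→(5,37)  cross = 18.5·37 − 5·21.5 = 577.0000; (r_i+r_j)·cross = 23.5·577.0000 = 13559.5000
edge 3: (5,37)→(2,15.5)  cross = 5·15.5 − 2·37 = 3.5000; (r_i+r_j)·cross = 7·3.5000 = 24.5000
Σcross = 504.0000 → A = |Σcross|/2 = 252.0000 mm²
Σ(r_i+r_j)·cross = 14022.7500 → first moment M = |Σ|/6 = 2337.1250
R_c = M/A = 2337.1250/252.0000 = 9.2743 mm
θ = 167° = 2.914700 rad
V = θ·R_c·A = 2.914700·9.2743·252.0000 = 6812.018 mm³

Volume = 6812.018 mm³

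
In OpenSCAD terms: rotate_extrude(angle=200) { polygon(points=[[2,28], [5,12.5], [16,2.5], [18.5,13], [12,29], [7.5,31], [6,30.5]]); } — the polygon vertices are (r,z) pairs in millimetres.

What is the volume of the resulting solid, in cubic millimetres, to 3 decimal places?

Volume = 9825.622 mm³

Profile (r,z), 7 vertices: (2,28) (5,12.5) (16,2.5) (18.5,13) (12,29) (7.5,31) (6,30.5)
edge 0: (2,28)→(5,12.5)  cross = 2·12.5 − 5·28 = -115.0000; (r_i+r_j)·cross = 7·-115.0000 = -805.0000
edge 1: (5,12.5)→(16,2.5)  cross = 5·2.5 − 16·12.5 = -187.5000; (r_i+r_j)·cross = 21·-187.5000 = -3937.5000
edge 2: (16,2.5)→(18.5,13)  cross = 16·13 − 18.5·2.5 = 161.7500; (r_i+r_j)·cross = 34.5·161.7500 = 5580.3750
edge 3: (18.5,13)→(12,29)  cross = 18.5·29 − 12·13 = 380.5000; (r_i+r_j)·cross = 30.5·380.5000 = 11605.2500
edge 4: (12,29)→(7.5,31)  cross = 12·31 − 7.5·29 = 154.5000; (r_i+r_j)·cross = 19.5·154.5000 = 3012.7500
edge 5: (7.5,31)→(6,30.5)  cross = 7.5·30.5 − 6·31 = 42.7500; (r_i+r_j)·cross = 13.5·42.7500 = 577.1250
edge 6: (6,30.5)→(2,28)  cross = 6·28 − 2·30.5 = 107.0000; (r_i+r_j)·cross = 8·107.0000 = 856.0000
Σcross = 544.0000 → A = |Σcross|/2 = 272.0000 mm²
Σ(r_i+r_j)·cross = 16889.0000 → first moment M = |Σ|/6 = 2814.8333
R_c = M/A = 2814.8333/272.0000 = 10.3487 mm
θ = 200° = 3.490659 rad
V = θ·R_c·A = 3.490659·10.3487·272.0000 = 9825.622 mm³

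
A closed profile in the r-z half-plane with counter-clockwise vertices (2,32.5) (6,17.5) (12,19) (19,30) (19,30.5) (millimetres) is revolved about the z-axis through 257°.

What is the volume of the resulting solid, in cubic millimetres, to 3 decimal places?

Volume = 6734.599 mm³

Profile (r,z), 5 vertices: (2,32.5) (6,17.5) (12,19) (19,30) (19,30.5)
edge 0: (2,32.5)→(6,17.5)  cross = 2·17.5 − 6·32.5 = -160.0000; (r_i+r_j)·cross = 8·-160.0000 = -1280.0000
edge 1: (6,17.5)→(12,19)  cross = 6·19 − 12·17.5 = -96.0000; (r_i+r_j)·cross = 18·-96.0000 = -1728.0000
edge 2: (12,19)→(19,30)  cross = 12·30 − 19·19 = -1.0000; (r_i+r_j)·cross = 31·-1.0000 = -31.0000
edge 3: (19,30)→(19,30.5)  cross = 19·30.5 − 19·30 = 9.5000; (r_i+r_j)·cross = 38·9.5000 = 361.0000
edge 4: (19,30.5)→(2,32.5)  cross = 19·32.5 − 2·30.5 = 556.5000; (r_i+r_j)·cross = 21·556.5000 = 11686.5000
Σcross = 309.0000 → A = |Σcross|/2 = 154.5000 mm²
Σ(r_i+r_j)·cross = 9008.5000 → first moment M = |Σ|/6 = 1501.4167
R_c = M/A = 1501.4167/154.5000 = 9.7179 mm
θ = 257° = 4.485496 rad
V = θ·R_c·A = 4.485496·9.7179·154.5000 = 6734.599 mm³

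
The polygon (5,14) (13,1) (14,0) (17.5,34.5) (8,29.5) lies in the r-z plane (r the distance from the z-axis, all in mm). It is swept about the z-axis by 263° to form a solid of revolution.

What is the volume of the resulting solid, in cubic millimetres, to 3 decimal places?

Profile (r,z), 5 vertices: (5,14) (13,1) (14,0) (17.5,34.5) (8,29.5)
edge 0: (5,14)→(13,1)  cross = 5·1 − 13·14 = -177.0000; (r_i+r_j)·cross = 18·-177.0000 = -3186.0000
edge 1: (13,1)→(14,0)  cross = 13·0 − 14·1 = -14.0000; (r_i+r_j)·cross = 27·-14.0000 = -378.0000
edge 2: (14,0)→(17.5,34.5)  cross = 14·34.5 − 17.5·0 = 483.0000; (r_i+r_j)·cross = 31.5·483.0000 = 15214.5000
edge 3: (17.5,34.5)→(8,29.5)  cross = 17.5·29.5 − 8·34.5 = 240.2500; (r_i+r_j)·cross = 25.5·240.2500 = 6126.3750
edge 4: (8,29.5)→(5,14)  cross = 8·14 − 5·29.5 = -35.5000; (r_i+r_j)·cross = 13·-35.5000 = -461.5000
Σcross = 496.7500 → A = |Σcross|/2 = 248.3750 mm²
Σ(r_i+r_j)·cross = 17315.3750 → first moment M = |Σ|/6 = 2885.8958
R_c = M/A = 2885.8958/248.3750 = 11.6191 mm
θ = 263° = 4.590216 rad
V = θ·R_c·A = 4.590216·11.6191·248.3750 = 13246.885 mm³

Volume = 13246.885 mm³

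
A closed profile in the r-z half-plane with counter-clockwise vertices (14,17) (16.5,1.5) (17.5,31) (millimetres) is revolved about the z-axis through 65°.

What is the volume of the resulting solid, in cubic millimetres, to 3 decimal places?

Profile (r,z), 3 vertices: (14,17) (16.5,1.5) (17.5,31)
edge 0: (14,17)→(16.5,1.5)  cross = 14·1.5 − 16.5·17 = -259.5000; (r_i+r_j)·cross = 30.5·-259.5000 = -7914.7500
edge 1: (16.5,1.5)→(17.5,31)  cross = 16.5·31 − 17.5·1.5 = 485.2500; (r_i+r_j)·cross = 34·485.2500 = 16498.5000
edge 2: (17.5,31)→(14,17)  cross = 17.5·17 − 14·31 = -136.5000; (r_i+r_j)·cross = 31.5·-136.5000 = -4299.7500
Σcross = 89.2500 → A = |Σcross|/2 = 44.6250 mm²
Σ(r_i+r_j)·cross = 4284.0000 → first moment M = |Σ|/6 = 714.0000
R_c = M/A = 714.0000/44.6250 = 16.0000 mm
θ = 65° = 1.134464 rad
V = θ·R_c·A = 1.134464·16.0000·44.6250 = 810.007 mm³

Volume = 810.007 mm³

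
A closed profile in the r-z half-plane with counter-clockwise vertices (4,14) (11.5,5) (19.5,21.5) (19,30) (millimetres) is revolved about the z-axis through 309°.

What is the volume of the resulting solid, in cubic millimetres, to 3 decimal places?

Volume = 11334.430 mm³

Profile (r,z), 4 vertices: (4,14) (11.5,5) (19.5,21.5) (19,30)
edge 0: (4,14)→(11.5,5)  cross = 4·5 − 11.5·14 = -141.0000; (r_i+r_j)·cross = 15.5·-141.0000 = -2185.5000
edge 1: (11.5,5)→(19.5,21.5)  cross = 11.5·21.5 − 19.5·5 = 149.7500; (r_i+r_j)·cross = 31·149.7500 = 4642.2500
edge 2: (19.5,21.5)→(19,30)  cross = 19.5·30 − 19·21.5 = 176.5000; (r_i+r_j)·cross = 38.5·176.5000 = 6795.2500
edge 3: (19,30)→(4,14)  cross = 19·14 − 4·30 = 146.0000; (r_i+r_j)·cross = 23·146.0000 = 3358.0000
Σcross = 331.2500 → A = |Σcross|/2 = 165.6250 mm²
Σ(r_i+r_j)·cross = 12610.0000 → first moment M = |Σ|/6 = 2101.6667
R_c = M/A = 2101.6667/165.6250 = 12.6893 mm
θ = 309° = 5.393067 rad
V = θ·R_c·A = 5.393067·12.6893·165.6250 = 11334.430 mm³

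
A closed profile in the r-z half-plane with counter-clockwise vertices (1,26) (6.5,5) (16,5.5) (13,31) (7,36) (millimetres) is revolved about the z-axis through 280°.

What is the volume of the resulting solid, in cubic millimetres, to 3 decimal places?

Volume = 13254.045 mm³

Profile (r,z), 5 vertices: (1,26) (6.5,5) (16,5.5) (13,31) (7,36)
edge 0: (1,26)→(6.5,5)  cross = 1·5 − 6.5·26 = -164.0000; (r_i+r_j)·cross = 7.5·-164.0000 = -1230.0000
edge 1: (6.5,5)→(16,5.5)  cross = 6.5·5.5 − 16·5 = -44.2500; (r_i+r_j)·cross = 22.5·-44.2500 = -995.6250
edge 2: (16,5.5)→(13,31)  cross = 16·31 − 13·5.5 = 424.5000; (r_i+r_j)·cross = 29·424.5000 = 12310.5000
edge 3: (13,31)→(7,36)  cross = 13·36 − 7·31 = 251.0000; (r_i+r_j)·cross = 20·251.0000 = 5020.0000
edge 4: (7,36)→(1,26)  cross = 7·26 − 1·36 = 146.0000; (r_i+r_j)·cross = 8·146.0000 = 1168.0000
Σcross = 613.2500 → A = |Σcross|/2 = 306.6250 mm²
Σ(r_i+r_j)·cross = 16272.8750 → first moment M = |Σ|/6 = 2712.1458
R_c = M/A = 2712.1458/306.6250 = 8.8452 mm
θ = 280° = 4.886922 rad
V = θ·R_c·A = 4.886922·8.8452·306.6250 = 13254.045 mm³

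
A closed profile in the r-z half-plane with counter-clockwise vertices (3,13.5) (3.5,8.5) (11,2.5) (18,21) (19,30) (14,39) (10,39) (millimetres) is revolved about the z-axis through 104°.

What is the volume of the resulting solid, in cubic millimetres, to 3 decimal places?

Volume = 7203.620 mm³

Profile (r,z), 7 vertices: (3,13.5) (3.5,8.5) (11,2.5) (18,21) (19,30) (14,39) (10,39)
edge 0: (3,13.5)→(3.5,8.5)  cross = 3·8.5 − 3.5·13.5 = -21.7500; (r_i+r_j)·cross = 6.5·-21.7500 = -141.3750
edge 1: (3.5,8.5)→(11,2.5)  cross = 3.5·2.5 − 11·8.5 = -84.7500; (r_i+r_j)·cross = 14.5·-84.7500 = -1228.8750
edge 2: (11,2.5)→(18,21)  cross = 11·21 − 18·2.5 = 186.0000; (r_i+r_j)·cross = 29·186.0000 = 5394.0000
edge 3: (18,21)→(19,30)  cross = 18·30 − 19·21 = 141.0000; (r_i+r_j)·cross = 37·141.0000 = 5217.0000
edge 4: (19,30)→(14,39)  cross = 19·39 − 14·30 = 321.0000; (r_i+r_j)·cross = 33·321.0000 = 10593.0000
edge 5: (14,39)→(10,39)  cross = 14·39 − 10·39 = 156.0000; (r_i+r_j)·cross = 24·156.0000 = 3744.0000
edge 6: (10,39)→(3,13.5)  cross = 10·13.5 − 3·39 = 18.0000; (r_i+r_j)·cross = 13·18.0000 = 234.0000
Σcross = 715.5000 → A = |Σcross|/2 = 357.7500 mm²
Σ(r_i+r_j)·cross = 23811.7500 → first moment M = |Σ|/6 = 3968.6250
R_c = M/A = 3968.6250/357.7500 = 11.0933 mm
θ = 104° = 1.815142 rad
V = θ·R_c·A = 1.815142·11.0933·357.7500 = 7203.620 mm³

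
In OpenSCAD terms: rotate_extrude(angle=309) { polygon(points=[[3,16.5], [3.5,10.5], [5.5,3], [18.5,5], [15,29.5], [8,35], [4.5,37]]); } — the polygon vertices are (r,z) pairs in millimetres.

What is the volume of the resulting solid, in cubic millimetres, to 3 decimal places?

Volume = 20318.269 mm³

Profile (r,z), 7 vertices: (3,16.5) (3.5,10.5) (5.5,3) (18.5,5) (15,29.5) (8,35) (4.5,37)
edge 0: (3,16.5)→(3.5,10.5)  cross = 3·10.5 − 3.5·16.5 = -26.2500; (r_i+r_j)·cross = 6.5·-26.2500 = -170.6250
edge 1: (3.5,10.5)→(5.5,3)  cross = 3.5·3 − 5.5·10.5 = -47.2500; (r_i+r_j)·cross = 9·-47.2500 = -425.2500
edge 2: (5.5,3)→(18.5,5)  cross = 5.5·5 − 18.5·3 = -28.0000; (r_i+r_j)·cross = 24·-28.0000 = -672.0000
edge 3: (18.5,5)→(15,29.5)  cross = 18.5·29.5 − 15·5 = 470.7500; (r_i+r_j)·cross = 33.5·470.7500 = 15770.1250
edge 4: (15,29.5)→(8,35)  cross = 15·35 − 8·29.5 = 289.0000; (r_i+r_j)·cross = 23·289.0000 = 6647.0000
edge 5: (8,35)→(4.5,37)  cross = 8·37 − 4.5·35 = 138.5000; (r_i+r_j)·cross = 12.5·138.5000 = 1731.2500
edge 6: (4.5,37)→(3,16.5)  cross = 4.5·16.5 − 3·37 = -36.7500; (r_i+r_j)·cross = 7.5·-36.7500 = -275.6250
Σcross = 760.0000 → A = |Σcross|/2 = 380.0000 mm²
Σ(r_i+r_j)·cross = 22604.8750 → first moment M = |Σ|/6 = 3767.4792
R_c = M/A = 3767.4792/380.0000 = 9.9144 mm
θ = 309° = 5.393067 rad
V = θ·R_c·A = 5.393067·9.9144·380.0000 = 20318.269 mm³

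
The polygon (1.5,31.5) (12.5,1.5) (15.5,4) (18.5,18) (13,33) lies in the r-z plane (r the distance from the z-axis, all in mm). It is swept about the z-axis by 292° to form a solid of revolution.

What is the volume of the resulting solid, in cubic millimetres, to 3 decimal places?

Volume = 16408.373 mm³

Profile (r,z), 5 vertices: (1.5,31.5) (12.5,1.5) (15.5,4) (18.5,18) (13,33)
edge 0: (1.5,31.5)→(12.5,1.5)  cross = 1.5·1.5 − 12.5·31.5 = -391.5000; (r_i+r_j)·cross = 14·-391.5000 = -5481.0000
edge 1: (12.5,1.5)→(15.5,4)  cross = 12.5·4 − 15.5·1.5 = 26.7500; (r_i+r_j)·cross = 28·26.7500 = 749.0000
edge 2: (15.5,4)→(18.5,18)  cross = 15.5·18 − 18.5·4 = 205.0000; (r_i+r_j)·cross = 34·205.0000 = 6970.0000
edge 3: (18.5,18)→(13,33)  cross = 18.5·33 − 13·18 = 376.5000; (r_i+r_j)·cross = 31.5·376.5000 = 11859.7500
edge 4: (13,33)→(1.5,31.5)  cross = 13·31.5 − 1.5·33 = 360.0000; (r_i+r_j)·cross = 14.5·360.0000 = 5220.0000
Σcross = 576.7500 → A = |Σcross|/2 = 288.3750 mm²
Σ(r_i+r_j)·cross = 19317.7500 → first moment M = |Σ|/6 = 3219.6250
R_c = M/A = 3219.6250/288.3750 = 11.1647 mm
θ = 292° = 5.096361 rad
V = θ·R_c·A = 5.096361·11.1647·288.3750 = 16408.373 mm³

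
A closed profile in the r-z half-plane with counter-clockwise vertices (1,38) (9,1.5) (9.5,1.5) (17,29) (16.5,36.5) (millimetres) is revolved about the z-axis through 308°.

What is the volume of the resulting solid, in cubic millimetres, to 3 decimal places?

Profile (r,z), 5 vertices: (1,38) (9,1.5) (9.5,1.5) (17,29) (16.5,36.5)
edge 0: (1,38)→(9,1.5)  cross = 1·1.5 − 9·38 = -340.5000; (r_i+r_j)·cross = 10·-340.5000 = -3405.0000
edge 1: (9,1.5)→(9.5,1.5)  cross = 9·1.5 − 9.5·1.5 = -0.7500; (r_i+r_j)·cross = 18.5·-0.7500 = -13.8750
edge 2: (9.5,1.5)→(17,29)  cross = 9.5·29 − 17·1.5 = 250.0000; (r_i+r_j)·cross = 26.5·250.0000 = 6625.0000
edge 3: (17,29)→(16.5,36.5)  cross = 17·36.5 − 16.5·29 = 142.0000; (r_i+r_j)·cross = 33.5·142.0000 = 4757.0000
edge 4: (16.5,36.5)→(1,38)  cross = 16.5·38 − 1·36.5 = 590.5000; (r_i+r_j)·cross = 17.5·590.5000 = 10333.7500
Σcross = 641.2500 → A = |Σcross|/2 = 320.6250 mm²
Σ(r_i+r_j)·cross = 18296.8750 → first moment M = |Σ|/6 = 3049.4792
R_c = M/A = 3049.4792/320.6250 = 9.5110 mm
θ = 308° = 5.375614 rad
V = θ·R_c·A = 5.375614·9.5110·320.6250 = 16392.823 mm³

Volume = 16392.823 mm³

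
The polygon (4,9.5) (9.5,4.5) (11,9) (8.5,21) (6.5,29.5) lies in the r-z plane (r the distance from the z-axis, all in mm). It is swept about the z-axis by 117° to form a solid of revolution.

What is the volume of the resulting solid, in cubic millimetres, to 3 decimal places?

Profile (r,z), 5 vertices: (4,9.5) (9.5,4.5) (11,9) (8.5,21) (6.5,29.5)
edge 0: (4,9.5)→(9.5,4.5)  cross = 4·4.5 − 9.5·9.5 = -72.2500; (r_i+r_j)·cross = 13.5·-72.2500 = -975.3750
edge 1: (9.5,4.5)→(11,9)  cross = 9.5·9 − 11·4.5 = 36.0000; (r_i+r_j)·cross = 20.5·36.0000 = 738.0000
edge 2: (11,9)→(8.5,21)  cross = 11·21 − 8.5·9 = 154.5000; (r_i+r_j)·cross = 19.5·154.5000 = 3012.7500
edge 3: (8.5,21)→(6.5,29.5)  cross = 8.5·29.5 − 6.5·21 = 114.2500; (r_i+r_j)·cross = 15·114.2500 = 1713.7500
edge 4: (6.5,29.5)→(4,9.5)  cross = 6.5·9.5 − 4·29.5 = -56.2500; (r_i+r_j)·cross = 10.5·-56.2500 = -590.6250
Σcross = 176.2500 → A = |Σcross|/2 = 88.1250 mm²
Σ(r_i+r_j)·cross = 3898.5000 → first moment M = |Σ|/6 = 649.7500
R_c = M/A = 649.7500/88.1250 = 7.3730 mm
θ = 117° = 2.042035 rad
V = θ·R_c·A = 2.042035·7.3730·88.1250 = 1326.812 mm³

Volume = 1326.812 mm³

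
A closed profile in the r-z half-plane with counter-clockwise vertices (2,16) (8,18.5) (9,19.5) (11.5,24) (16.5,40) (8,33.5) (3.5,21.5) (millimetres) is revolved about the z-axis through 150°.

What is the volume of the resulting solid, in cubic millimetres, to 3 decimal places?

Profile (r,z), 7 vertices: (2,16) (8,18.5) (9,19.5) (11.5,24) (16.5,40) (8,33.5) (3.5,21.5)
edge 0: (2,16)→(8,18.5)  cross = 2·18.5 − 8·16 = -91.0000; (r_i+r_j)·cross = 10·-91.0000 = -910.0000
edge 1: (8,18.5)→(9,19.5)  cross = 8·19.5 − 9·18.5 = -10.5000; (r_i+r_j)·cross = 17·-10.5000 = -178.5000
edge 2: (9,19.5)→(11.5,24)  cross = 9·24 − 11.5·19.5 = -8.2500; (r_i+r_j)·cross = 20.5·-8.2500 = -169.1250
edge 3: (11.5,24)→(16.5,40)  cross = 11.5·40 − 16.5·24 = 64.0000; (r_i+r_j)·cross = 28·64.0000 = 1792.0000
edge 4: (16.5,40)→(8,33.5)  cross = 16.5·33.5 − 8·40 = 232.7500; (r_i+r_j)·cross = 24.5·232.7500 = 5702.3750
edge 5: (8,33.5)→(3.5,21.5)  cross = 8·21.5 − 3.5·33.5 = 54.7500; (r_i+r_j)·cross = 11.5·54.7500 = 629.6250
edge 6: (3.5,21.5)→(2,16)  cross = 3.5·16 − 2·21.5 = 13.0000; (r_i+r_j)·cross = 5.5·13.0000 = 71.5000
Σcross = 254.7500 → A = |Σcross|/2 = 127.3750 mm²
Σ(r_i+r_j)·cross = 6937.8750 → first moment M = |Σ|/6 = 1156.3125
R_c = M/A = 1156.3125/127.3750 = 9.0780 mm
θ = 150° = 2.617994 rad
V = θ·R_c·A = 2.617994·9.0780·127.3750 = 3027.219 mm³

Volume = 3027.219 mm³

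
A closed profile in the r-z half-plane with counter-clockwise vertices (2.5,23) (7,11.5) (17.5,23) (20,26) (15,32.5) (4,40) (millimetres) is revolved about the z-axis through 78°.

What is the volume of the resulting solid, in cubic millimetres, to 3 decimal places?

Profile (r,z), 6 vertices: (2.5,23) (7,11.5) (17.5,23) (20,26) (15,32.5) (4,40)
edge 0: (2.5,23)→(7,11.5)  cross = 2.5·11.5 − 7·23 = -132.2500; (r_i+r_j)·cross = 9.5·-132.2500 = -1256.3750
edge 1: (7,11.5)→(17.5,23)  cross = 7·23 − 17.5·11.5 = -40.2500; (r_i+r_j)·cross = 24.5·-40.2500 = -986.1250
edge 2: (17.5,23)→(20,26)  cross = 17.5·26 − 20·23 = -5.0000; (r_i+r_j)·cross = 37.5·-5.0000 = -187.5000
edge 3: (20,26)→(15,32.5)  cross = 20·32.5 − 15·26 = 260.0000; (r_i+r_j)·cross = 35·260.0000 = 9100.0000
edge 4: (15,32.5)→(4,40)  cross = 15·40 − 4·32.5 = 470.0000; (r_i+r_j)·cross = 19·470.0000 = 8930.0000
edge 5: (4,40)→(2.5,23)  cross = 4·23 − 2.5·40 = -8.0000; (r_i+r_j)·cross = 6.5·-8.0000 = -52.0000
Σcross = 544.5000 → A = |Σcross|/2 = 272.2500 mm²
Σ(r_i+r_j)·cross = 15548.0000 → first moment M = |Σ|/6 = 2591.3333
R_c = M/A = 2591.3333/272.2500 = 9.5182 mm
θ = 78° = 1.361357 rad
V = θ·R_c·A = 1.361357·9.5182·272.2500 = 3527.729 mm³

Volume = 3527.729 mm³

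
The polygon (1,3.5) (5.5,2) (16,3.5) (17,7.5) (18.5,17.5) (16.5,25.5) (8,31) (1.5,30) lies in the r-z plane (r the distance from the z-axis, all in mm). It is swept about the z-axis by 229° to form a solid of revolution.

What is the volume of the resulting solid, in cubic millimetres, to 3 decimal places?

Volume = 15295.103 mm³

Profile (r,z), 8 vertices: (1,3.5) (5.5,2) (16,3.5) (17,7.5) (18.5,17.5) (16.5,25.5) (8,31) (1.5,30)
edge 0: (1,3.5)→(5.5,2)  cross = 1·2 − 5.5·3.5 = -17.2500; (r_i+r_j)·cross = 6.5·-17.2500 = -112.1250
edge 1: (5.5,2)→(16,3.5)  cross = 5.5·3.5 − 16·2 = -12.7500; (r_i+r_j)·cross = 21.5·-12.7500 = -274.1250
edge 2: (16,3.5)→(17,7.5)  cross = 16·7.5 − 17·3.5 = 60.5000; (r_i+r_j)·cross = 33·60.5000 = 1996.5000
edge 3: (17,7.5)→(18.5,17.5)  cross = 17·17.5 − 18.5·7.5 = 158.7500; (r_i+r_j)·cross = 35.5·158.7500 = 5635.6250
edge 4: (18.5,17.5)→(16.5,25.5)  cross = 18.5·25.5 − 16.5·17.5 = 183.0000; (r_i+r_j)·cross = 35·183.0000 = 6405.0000
edge 5: (16.5,25.5)→(8,31)  cross = 16.5·31 − 8·25.5 = 307.5000; (r_i+r_j)·cross = 24.5·307.5000 = 7533.7500
edge 6: (8,31)→(1.5,30)  cross = 8·30 − 1.5·31 = 193.5000; (r_i+r_j)·cross = 9.5·193.5000 = 1838.2500
edge 7: (1.5,30)→(1,3.5)  cross = 1.5·3.5 − 1·30 = -24.7500; (r_i+r_j)·cross = 2.5·-24.7500 = -61.8750
Σcross = 848.5000 → A = |Σcross|/2 = 424.2500 mm²
Σ(r_i+r_j)·cross = 22961.0000 → first moment M = |Σ|/6 = 3826.8333
R_c = M/A = 3826.8333/424.2500 = 9.0202 mm
θ = 229° = 3.996804 rad
V = θ·R_c·A = 3.996804·9.0202·424.2500 = 15295.103 mm³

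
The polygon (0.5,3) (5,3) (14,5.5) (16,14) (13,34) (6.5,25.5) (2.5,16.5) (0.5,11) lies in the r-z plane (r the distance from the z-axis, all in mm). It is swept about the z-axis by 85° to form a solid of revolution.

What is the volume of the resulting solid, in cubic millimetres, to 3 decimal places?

Profile (r,z), 8 vertices: (0.5,3) (5,3) (14,5.5) (16,14) (13,34) (6.5,25.5) (2.5,16.5) (0.5,11)
edge 0: (0.5,3)→(5,3)  cross = 0.5·3 − 5·3 = -13.5000; (r_i+r_j)·cross = 5.5·-13.5000 = -74.2500
edge 1: (5,3)→(14,5.5)  cross = 5·5.5 − 14·3 = -14.5000; (r_i+r_j)·cross = 19·-14.5000 = -275.5000
edge 2: (14,5.5)→(16,14)  cross = 14·14 − 16·5.5 = 108.0000; (r_i+r_j)·cross = 30·108.0000 = 3240.0000
edge 3: (16,14)→(13,34)  cross = 16·34 − 13·14 = 362.0000; (r_i+r_j)·cross = 29·362.0000 = 10498.0000
edge 4: (13,34)→(6.5,25.5)  cross = 13·25.5 − 6.5·34 = 110.5000; (r_i+r_j)·cross = 19.5·110.5000 = 2154.7500
edge 5: (6.5,25.5)→(2.5,16.5)  cross = 6.5·16.5 − 2.5·25.5 = 43.5000; (r_i+r_j)·cross = 9·43.5000 = 391.5000
edge 6: (2.5,16.5)→(0.5,11)  cross = 2.5·11 − 0.5·16.5 = 19.2500; (r_i+r_j)·cross = 3·19.2500 = 57.7500
edge 7: (0.5,11)→(0.5,3)  cross = 0.5·3 − 0.5·11 = -4.0000; (r_i+r_j)·cross = 1·-4.0000 = -4.0000
Σcross = 611.2500 → A = |Σcross|/2 = 305.6250 mm²
Σ(r_i+r_j)·cross = 15988.2500 → first moment M = |Σ|/6 = 2664.7083
R_c = M/A = 2664.7083/305.6250 = 8.7189 mm
θ = 85° = 1.483530 rad
V = θ·R_c·A = 1.483530·8.7189·305.6250 = 3953.174 mm³

Volume = 3953.174 mm³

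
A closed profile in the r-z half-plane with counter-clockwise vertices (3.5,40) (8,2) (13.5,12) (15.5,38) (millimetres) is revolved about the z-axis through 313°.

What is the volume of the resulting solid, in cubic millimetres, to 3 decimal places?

Profile (r,z), 4 vertices: (3.5,40) (8,2) (13.5,12) (15.5,38)
edge 0: (3.5,40)→(8,2)  cross = 3.5·2 − 8·40 = -313.0000; (r_i+r_j)·cross = 11.5·-313.0000 = -3599.5000
edge 1: (8,2)→(13.5,12)  cross = 8·12 − 13.5·2 = 69.0000; (r_i+r_j)·cross = 21.5·69.0000 = 1483.5000
edge 2: (13.5,12)→(15.5,38)  cross = 13.5·38 − 15.5·12 = 327.0000; (r_i+r_j)·cross = 29·327.0000 = 9483.0000
edge 3: (15.5,38)→(3.5,40)  cross = 15.5·40 − 3.5·38 = 487.0000; (r_i+r_j)·cross = 19·487.0000 = 9253.0000
Σcross = 570.0000 → A = |Σcross|/2 = 285.0000 mm²
Σ(r_i+r_j)·cross = 16620.0000 → first moment M = |Σ|/6 = 2770.0000
R_c = M/A = 2770.0000/285.0000 = 9.7193 mm
θ = 313° = 5.462881 rad
V = θ·R_c·A = 5.462881·9.7193·285.0000 = 15132.179 mm³

Volume = 15132.179 mm³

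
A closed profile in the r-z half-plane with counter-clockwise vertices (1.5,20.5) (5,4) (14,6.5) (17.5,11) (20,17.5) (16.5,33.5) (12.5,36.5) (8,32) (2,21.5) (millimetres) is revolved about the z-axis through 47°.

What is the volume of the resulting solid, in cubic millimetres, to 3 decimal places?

Profile (r,z), 9 vertices: (1.5,20.5) (5,4) (14,6.5) (17.5,11) (20,17.5) (16.5,33.5) (12.5,36.5) (8,32) (2,21.5)
edge 0: (1.5,20.5)→(5,4)  cross = 1.5·4 − 5·20.5 = -96.5000; (r_i+r_j)·cross = 6.5·-96.5000 = -627.2500
edge 1: (5,4)→(14,6.5)  cross = 5·6.5 − 14·4 = -23.5000; (r_i+r_j)·cross = 19·-23.5000 = -446.5000
edge 2: (14,6.5)→(17.5,11)  cross = 14·11 − 17.5·6.5 = 40.2500; (r_i+r_j)·cross = 31.5·40.2500 = 1267.8750
edge 3: (17.5,11)→(20,17.5)  cross = 17.5·17.5 − 20·11 = 86.2500; (r_i+r_j)·cross = 37.5·86.2500 = 3234.3750
edge 4: (20,17.5)→(16.5,33.5)  cross = 20·33.5 − 16.5·17.5 = 381.2500; (r_i+r_j)·cross = 36.5·381.2500 = 13915.6250
edge 5: (16.5,33.5)→(12.5,36.5)  cross = 16.5·36.5 − 12.5·33.5 = 183.5000; (r_i+r_j)·cross = 29·183.5000 = 5321.5000
edge 6: (12.5,36.5)→(8,32)  cross = 12.5·32 − 8·36.5 = 108.0000; (r_i+r_j)·cross = 20.5·108.0000 = 2214.0000
edge 7: (8,32)→(2,21.5)  cross = 8·21.5 − 2·32 = 108.0000; (r_i+r_j)·cross = 10·108.0000 = 1080.0000
edge 8: (2,21.5)→(1.5,20.5)  cross = 2·20.5 − 1.5·21.5 = 8.7500; (r_i+r_j)·cross = 3.5·8.7500 = 30.6250
Σcross = 796.0000 → A = |Σcross|/2 = 398.0000 mm²
Σ(r_i+r_j)·cross = 25990.2500 → first moment M = |Σ|/6 = 4331.7083
R_c = M/A = 4331.7083/398.0000 = 10.8837 mm
θ = 47° = 0.820305 rad
V = θ·R_c·A = 0.820305·10.8837·398.0000 = 3553.321 mm³

Volume = 3553.321 mm³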